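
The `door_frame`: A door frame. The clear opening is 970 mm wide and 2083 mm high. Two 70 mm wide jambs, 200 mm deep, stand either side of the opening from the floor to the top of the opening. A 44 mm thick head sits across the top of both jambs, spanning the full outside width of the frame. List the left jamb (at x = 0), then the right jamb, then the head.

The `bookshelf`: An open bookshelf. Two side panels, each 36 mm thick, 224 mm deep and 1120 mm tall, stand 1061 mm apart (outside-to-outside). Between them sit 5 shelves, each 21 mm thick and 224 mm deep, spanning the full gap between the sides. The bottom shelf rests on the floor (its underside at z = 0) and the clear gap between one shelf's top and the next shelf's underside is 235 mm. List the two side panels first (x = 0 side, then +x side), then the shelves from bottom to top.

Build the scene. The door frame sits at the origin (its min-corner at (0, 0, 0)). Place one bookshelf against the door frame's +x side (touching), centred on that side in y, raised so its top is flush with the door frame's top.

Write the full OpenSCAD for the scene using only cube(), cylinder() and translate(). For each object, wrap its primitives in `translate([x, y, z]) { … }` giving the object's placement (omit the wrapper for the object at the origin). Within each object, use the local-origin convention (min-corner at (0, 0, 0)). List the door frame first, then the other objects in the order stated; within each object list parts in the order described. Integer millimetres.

cube([70, 200, 2083]);
translate([1040, 0, 0]) cube([70, 200, 2083]);
translate([0, 0, 2083]) cube([1110, 200, 44]);
translate([1110, -12, 1007]) {
  cube([36, 224, 1120]);
  translate([1025, 0, 0]) cube([36, 224, 1120]);
  translate([36, 0, 0]) cube([989, 224, 21]);
  translate([36, 0, 256]) cube([989, 224, 21]);
  translate([36, 0, 512]) cube([989, 224, 21]);
  translate([36, 0, 768]) cube([989, 224, 21]);
  translate([36, 0, 1024]) cube([989, 224, 21]);
}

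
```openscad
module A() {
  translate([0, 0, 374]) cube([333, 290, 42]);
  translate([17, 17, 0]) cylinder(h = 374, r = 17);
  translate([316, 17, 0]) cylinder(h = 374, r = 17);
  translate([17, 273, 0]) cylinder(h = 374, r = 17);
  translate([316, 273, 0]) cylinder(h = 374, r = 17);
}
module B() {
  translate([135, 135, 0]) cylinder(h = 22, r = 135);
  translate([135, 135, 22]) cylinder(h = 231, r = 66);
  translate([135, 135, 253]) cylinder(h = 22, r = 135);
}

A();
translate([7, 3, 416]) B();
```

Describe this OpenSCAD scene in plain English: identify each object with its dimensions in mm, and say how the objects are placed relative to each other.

A is a four-legged stool. The seat is 333×290 mm, 42 mm thick, top at z = 416 mm. It stands on four round legs, each 34 mm in diameter, from z = 0 to the seat underside, each leg's axis is inset half a diameter from the nearest pair of seat edges (so the leg's bounding box is flush with the corner).

B is a spool: two coaxial disc flanges of radius 135 mm and thickness 22 mm, joined by a core cylinder of radius 66 mm and height 231 mm. The lower flange rests on z = 0 and the three cylinders share a vertical axis.

The spool is on top of the stool.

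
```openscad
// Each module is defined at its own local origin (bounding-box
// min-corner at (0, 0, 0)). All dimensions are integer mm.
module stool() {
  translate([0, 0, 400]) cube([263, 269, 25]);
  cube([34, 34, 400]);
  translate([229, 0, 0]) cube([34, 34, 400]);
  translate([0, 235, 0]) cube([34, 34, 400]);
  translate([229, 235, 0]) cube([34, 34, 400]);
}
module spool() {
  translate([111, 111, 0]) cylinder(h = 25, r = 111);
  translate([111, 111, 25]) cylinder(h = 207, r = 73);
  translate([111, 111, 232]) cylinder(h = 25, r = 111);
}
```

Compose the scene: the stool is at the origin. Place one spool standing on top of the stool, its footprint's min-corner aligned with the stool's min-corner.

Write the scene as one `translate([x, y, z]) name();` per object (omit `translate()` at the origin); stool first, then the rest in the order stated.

stool();
translate([0, 0, 425]) spool();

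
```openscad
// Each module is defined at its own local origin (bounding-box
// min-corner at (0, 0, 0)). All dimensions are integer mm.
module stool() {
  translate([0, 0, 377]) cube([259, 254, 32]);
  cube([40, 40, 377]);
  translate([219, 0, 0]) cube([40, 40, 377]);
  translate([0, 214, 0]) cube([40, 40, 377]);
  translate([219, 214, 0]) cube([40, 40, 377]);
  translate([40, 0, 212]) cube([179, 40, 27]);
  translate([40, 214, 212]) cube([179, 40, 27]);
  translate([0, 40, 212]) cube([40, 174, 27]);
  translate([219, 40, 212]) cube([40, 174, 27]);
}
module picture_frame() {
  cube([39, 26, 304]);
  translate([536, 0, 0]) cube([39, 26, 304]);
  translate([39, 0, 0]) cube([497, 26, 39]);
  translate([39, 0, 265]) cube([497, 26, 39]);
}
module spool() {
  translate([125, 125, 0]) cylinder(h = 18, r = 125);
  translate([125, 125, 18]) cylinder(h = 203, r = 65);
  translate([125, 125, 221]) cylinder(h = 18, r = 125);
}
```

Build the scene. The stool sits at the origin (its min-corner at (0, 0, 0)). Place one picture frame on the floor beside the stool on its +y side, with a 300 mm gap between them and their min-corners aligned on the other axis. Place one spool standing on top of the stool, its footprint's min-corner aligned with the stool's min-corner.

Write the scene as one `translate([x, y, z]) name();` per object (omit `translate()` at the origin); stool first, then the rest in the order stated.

stool();
translate([0, 554, 0]) picture_frame();
translate([0, 0, 409]) spool();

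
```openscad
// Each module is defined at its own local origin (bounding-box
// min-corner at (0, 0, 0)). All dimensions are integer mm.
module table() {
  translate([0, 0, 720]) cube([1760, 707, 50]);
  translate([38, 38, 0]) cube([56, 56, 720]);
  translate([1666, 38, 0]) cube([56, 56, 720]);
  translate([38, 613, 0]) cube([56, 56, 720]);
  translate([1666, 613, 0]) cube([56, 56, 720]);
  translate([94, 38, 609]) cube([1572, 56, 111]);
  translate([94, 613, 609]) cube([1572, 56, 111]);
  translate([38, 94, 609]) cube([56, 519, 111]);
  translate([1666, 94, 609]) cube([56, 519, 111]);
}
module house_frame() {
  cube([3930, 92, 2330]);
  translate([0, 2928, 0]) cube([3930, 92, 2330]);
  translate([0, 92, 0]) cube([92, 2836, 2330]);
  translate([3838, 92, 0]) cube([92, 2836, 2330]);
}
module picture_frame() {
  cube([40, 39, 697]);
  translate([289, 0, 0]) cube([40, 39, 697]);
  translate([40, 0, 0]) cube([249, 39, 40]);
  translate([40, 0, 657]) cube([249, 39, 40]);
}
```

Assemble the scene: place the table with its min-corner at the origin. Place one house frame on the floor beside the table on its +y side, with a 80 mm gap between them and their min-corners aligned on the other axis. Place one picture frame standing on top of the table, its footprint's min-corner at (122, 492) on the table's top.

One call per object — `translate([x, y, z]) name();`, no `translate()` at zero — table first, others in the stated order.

table();
translate([0, 787, 0]) house_frame();
translate([122, 492, 770]) picture_frame();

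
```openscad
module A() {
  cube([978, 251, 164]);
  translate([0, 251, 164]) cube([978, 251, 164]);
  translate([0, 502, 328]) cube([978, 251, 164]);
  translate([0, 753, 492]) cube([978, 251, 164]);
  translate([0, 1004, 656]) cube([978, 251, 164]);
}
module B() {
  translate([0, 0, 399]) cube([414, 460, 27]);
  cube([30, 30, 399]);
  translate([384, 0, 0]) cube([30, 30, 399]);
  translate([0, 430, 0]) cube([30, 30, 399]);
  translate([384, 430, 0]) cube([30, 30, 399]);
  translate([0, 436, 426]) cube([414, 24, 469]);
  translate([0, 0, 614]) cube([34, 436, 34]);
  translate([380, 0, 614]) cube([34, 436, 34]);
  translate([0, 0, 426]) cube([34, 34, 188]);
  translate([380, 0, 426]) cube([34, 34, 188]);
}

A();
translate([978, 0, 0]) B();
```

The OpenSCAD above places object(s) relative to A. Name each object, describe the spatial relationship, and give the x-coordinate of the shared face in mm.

The staircase's +x face and the chair's −x face are both at x = 978 mm.

A is a staircase. B is a chair. The chair is against the staircase's +x side, with their −y faces flush. The x-coordinate of the shared face is 978 mm.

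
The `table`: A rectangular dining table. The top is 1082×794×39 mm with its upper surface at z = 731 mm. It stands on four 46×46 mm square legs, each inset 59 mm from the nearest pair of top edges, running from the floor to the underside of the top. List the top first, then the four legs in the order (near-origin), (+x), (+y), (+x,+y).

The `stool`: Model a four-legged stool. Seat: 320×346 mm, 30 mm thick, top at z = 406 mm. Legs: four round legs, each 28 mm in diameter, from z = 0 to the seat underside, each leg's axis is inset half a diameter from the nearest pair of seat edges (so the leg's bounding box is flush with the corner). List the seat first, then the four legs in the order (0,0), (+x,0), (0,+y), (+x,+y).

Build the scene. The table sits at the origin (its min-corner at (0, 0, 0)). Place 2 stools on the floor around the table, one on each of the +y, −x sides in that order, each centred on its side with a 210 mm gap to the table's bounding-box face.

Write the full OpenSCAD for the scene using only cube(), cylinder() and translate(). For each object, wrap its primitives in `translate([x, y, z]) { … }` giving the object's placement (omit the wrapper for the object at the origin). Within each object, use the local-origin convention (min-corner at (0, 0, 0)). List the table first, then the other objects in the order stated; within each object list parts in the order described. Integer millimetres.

translate([0, 0, 692]) cube([1082, 794, 39]);
translate([59, 59, 0]) cube([46, 46, 692]);
translate([977, 59, 0]) cube([46, 46, 692]);
translate([59, 689, 0]) cube([46, 46, 692]);
translate([977, 689, 0]) cube([46, 46, 692]);
translate([381, 1004, 0]) {
  translate([0, 0, 376]) cube([320, 346, 30]);
  translate([14, 14, 0]) cylinder(h = 376, r = 14);
  translate([306, 14, 0]) cylinder(h = 376, r = 14);
  translate([14, 332, 0]) cylinder(h = 376, r = 14);
  translate([306, 332, 0]) cylinder(h = 376, r = 14);
}
translate([-530, 224, 0]) {
  translate([0, 0, 376]) cube([320, 346, 30]);
  translate([14, 14, 0]) cylinder(h = 376, r = 14);
  translate([306, 14, 0]) cylinder(h = 376, r = 14);
  translate([14, 332, 0]) cylinder(h = 376, r = 14);
  translate([306, 332, 0]) cylinder(h = 376, r = 14);
}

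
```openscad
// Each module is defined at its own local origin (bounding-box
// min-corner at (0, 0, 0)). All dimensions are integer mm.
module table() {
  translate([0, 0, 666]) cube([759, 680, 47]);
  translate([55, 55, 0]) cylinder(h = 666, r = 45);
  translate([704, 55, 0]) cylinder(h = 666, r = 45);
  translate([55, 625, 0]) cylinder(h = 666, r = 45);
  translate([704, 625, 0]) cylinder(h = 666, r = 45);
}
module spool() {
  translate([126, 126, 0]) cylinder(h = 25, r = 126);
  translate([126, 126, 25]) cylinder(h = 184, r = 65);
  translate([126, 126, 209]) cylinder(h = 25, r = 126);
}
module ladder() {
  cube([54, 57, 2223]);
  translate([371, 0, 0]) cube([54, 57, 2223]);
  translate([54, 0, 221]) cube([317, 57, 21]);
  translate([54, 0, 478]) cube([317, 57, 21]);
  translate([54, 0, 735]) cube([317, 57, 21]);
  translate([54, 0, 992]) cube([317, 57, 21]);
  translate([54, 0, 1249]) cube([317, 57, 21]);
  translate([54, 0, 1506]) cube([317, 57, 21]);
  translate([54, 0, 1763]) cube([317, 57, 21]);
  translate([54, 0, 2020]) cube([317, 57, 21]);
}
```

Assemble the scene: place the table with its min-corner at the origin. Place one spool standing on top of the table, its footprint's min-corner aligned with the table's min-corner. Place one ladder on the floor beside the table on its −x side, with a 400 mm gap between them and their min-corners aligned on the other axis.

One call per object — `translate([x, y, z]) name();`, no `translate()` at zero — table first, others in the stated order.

table();
translate([0, 0, 713]) spool();
translate([-825, 0, 0]) ladder();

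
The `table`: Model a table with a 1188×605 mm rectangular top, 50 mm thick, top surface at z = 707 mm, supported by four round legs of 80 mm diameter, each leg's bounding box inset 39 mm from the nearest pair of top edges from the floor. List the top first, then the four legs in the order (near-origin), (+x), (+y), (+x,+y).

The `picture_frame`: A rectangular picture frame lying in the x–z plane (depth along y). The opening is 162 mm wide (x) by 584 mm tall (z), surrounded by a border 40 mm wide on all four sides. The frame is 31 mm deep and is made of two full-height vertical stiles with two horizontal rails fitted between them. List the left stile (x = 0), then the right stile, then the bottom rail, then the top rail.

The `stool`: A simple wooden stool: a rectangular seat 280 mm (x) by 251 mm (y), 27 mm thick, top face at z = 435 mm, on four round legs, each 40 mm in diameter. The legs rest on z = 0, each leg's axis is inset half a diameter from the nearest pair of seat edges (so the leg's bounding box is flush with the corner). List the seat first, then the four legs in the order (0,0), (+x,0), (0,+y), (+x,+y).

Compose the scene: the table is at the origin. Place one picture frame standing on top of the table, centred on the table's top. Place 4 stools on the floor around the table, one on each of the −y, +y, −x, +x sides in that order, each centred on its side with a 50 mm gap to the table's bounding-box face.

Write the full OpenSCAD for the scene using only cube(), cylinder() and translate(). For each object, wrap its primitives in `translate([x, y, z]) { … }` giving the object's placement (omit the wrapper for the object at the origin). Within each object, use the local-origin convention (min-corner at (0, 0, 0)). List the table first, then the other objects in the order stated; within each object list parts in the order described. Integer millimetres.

translate([0, 0, 657]) cube([1188, 605, 50]);
translate([79, 79, 0]) cylinder(h = 657, r = 40);
translate([1109, 79, 0]) cylinder(h = 657, r = 40);
translate([79, 526, 0]) cylinder(h = 657, r = 40);
translate([1109, 526, 0]) cylinder(h = 657, r = 40);
translate([473, 287, 707]) {
  cube([40, 31, 664]);
  translate([202, 0, 0]) cube([40, 31, 664]);
  translate([40, 0, 0]) cube([162, 31, 40]);
  translate([40, 0, 624]) cube([162, 31, 40]);
}
translate([454, -301, 0]) {
  translate([0, 0, 408]) cube([280, 251, 27]);
  translate([20, 20, 0]) cylinder(h = 408, r = 20);
  translate([260, 20, 0]) cylinder(h = 408, r = 20);
  translate([20, 231, 0]) cylinder(h = 408, r = 20);
  translate([260, 231, 0]) cylinder(h = 408, r = 20);
}
translate([454, 655, 0]) {
  translate([0, 0, 408]) cube([280, 251, 27]);
  translate([20, 20, 0]) cylinder(h = 408, r = 20);
  translate([260, 20, 0]) cylinder(h = 408, r = 20);
  translate([20, 231, 0]) cylinder(h = 408, r = 20);
  translate([260, 231, 0]) cylinder(h = 408, r = 20);
}
translate([-330, 177, 0]) {
  translate([0, 0, 408]) cube([280, 251, 27]);
  translate([20, 20, 0]) cylinder(h = 408, r = 20);
  translate([260, 20, 0]) cylinder(h = 408, r = 20);
  translate([20, 231, 0]) cylinder(h = 408, r = 20);
  translate([260, 231, 0]) cylinder(h = 408, r = 20);
}
translate([1238, 177, 0]) {
  translate([0, 0, 408]) cube([280, 251, 27]);
  translate([20, 20, 0]) cylinder(h = 408, r = 20);
  translate([260, 20, 0]) cylinder(h = 408, r = 20);
  translate([20, 231, 0]) cylinder(h = 408, r = 20);
  translate([260, 231, 0]) cylinder(h = 408, r = 20);
}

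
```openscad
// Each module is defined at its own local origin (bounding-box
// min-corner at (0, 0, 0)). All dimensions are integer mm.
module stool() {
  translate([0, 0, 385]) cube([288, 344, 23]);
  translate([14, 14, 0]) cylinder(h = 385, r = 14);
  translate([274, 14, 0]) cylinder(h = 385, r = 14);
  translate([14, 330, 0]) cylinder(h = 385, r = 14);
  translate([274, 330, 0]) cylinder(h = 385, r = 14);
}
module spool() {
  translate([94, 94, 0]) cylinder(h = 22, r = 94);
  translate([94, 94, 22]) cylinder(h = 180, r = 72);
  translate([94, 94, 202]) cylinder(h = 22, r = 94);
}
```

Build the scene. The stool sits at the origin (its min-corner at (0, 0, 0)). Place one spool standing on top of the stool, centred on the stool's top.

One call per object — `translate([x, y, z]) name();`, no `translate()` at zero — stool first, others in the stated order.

stool();
translate([50, 78, 408]) spool();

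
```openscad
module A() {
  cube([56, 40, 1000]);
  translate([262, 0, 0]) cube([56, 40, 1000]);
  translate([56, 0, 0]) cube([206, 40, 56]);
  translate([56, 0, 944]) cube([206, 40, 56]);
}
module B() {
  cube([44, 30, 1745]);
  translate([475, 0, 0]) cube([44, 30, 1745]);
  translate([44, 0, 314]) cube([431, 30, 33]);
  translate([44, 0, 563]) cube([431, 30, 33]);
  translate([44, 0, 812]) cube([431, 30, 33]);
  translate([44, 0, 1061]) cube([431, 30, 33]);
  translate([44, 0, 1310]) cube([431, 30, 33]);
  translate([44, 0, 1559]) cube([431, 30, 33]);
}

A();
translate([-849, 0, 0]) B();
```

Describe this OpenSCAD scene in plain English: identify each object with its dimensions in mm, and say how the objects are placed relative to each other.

A is a rectangular picture frame lying in the x–z plane (depth along y). The opening is 206 mm wide (x) by 888 mm tall (z), surrounded by a border 56 mm wide on all four sides. The frame is 40 mm deep and is made of two full-height vertical stiles with two horizontal rails fitted between them.

B is a wooden ladder with two side rails of 44×30 mm section and 1745 mm height, set 519 mm apart overall. Between them run 6 rectangular rungs (30 mm deep, 33 mm thick), front faces flush with the rails' −y face. The bottom of the first rung is 314 mm above the floor and each subsequent rung is 249 mm higher than the one below.

The ladder is on the floor beside the picture frame on its −x side.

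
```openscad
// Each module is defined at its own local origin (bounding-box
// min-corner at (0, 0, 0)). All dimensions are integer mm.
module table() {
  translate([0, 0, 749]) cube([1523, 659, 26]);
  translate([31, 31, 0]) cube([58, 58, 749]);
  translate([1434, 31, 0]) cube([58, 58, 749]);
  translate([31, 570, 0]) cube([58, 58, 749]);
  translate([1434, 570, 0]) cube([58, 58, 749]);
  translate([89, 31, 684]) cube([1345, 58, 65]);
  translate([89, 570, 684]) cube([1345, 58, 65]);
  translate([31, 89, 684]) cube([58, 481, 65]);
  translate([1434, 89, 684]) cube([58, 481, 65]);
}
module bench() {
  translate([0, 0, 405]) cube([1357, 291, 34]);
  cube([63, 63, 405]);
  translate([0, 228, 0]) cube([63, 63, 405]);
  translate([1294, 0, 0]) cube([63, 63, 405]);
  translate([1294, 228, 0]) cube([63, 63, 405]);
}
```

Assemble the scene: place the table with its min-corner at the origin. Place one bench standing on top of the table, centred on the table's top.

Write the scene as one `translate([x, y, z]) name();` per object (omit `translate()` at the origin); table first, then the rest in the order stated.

table();
translate([83, 184, 775]) bench();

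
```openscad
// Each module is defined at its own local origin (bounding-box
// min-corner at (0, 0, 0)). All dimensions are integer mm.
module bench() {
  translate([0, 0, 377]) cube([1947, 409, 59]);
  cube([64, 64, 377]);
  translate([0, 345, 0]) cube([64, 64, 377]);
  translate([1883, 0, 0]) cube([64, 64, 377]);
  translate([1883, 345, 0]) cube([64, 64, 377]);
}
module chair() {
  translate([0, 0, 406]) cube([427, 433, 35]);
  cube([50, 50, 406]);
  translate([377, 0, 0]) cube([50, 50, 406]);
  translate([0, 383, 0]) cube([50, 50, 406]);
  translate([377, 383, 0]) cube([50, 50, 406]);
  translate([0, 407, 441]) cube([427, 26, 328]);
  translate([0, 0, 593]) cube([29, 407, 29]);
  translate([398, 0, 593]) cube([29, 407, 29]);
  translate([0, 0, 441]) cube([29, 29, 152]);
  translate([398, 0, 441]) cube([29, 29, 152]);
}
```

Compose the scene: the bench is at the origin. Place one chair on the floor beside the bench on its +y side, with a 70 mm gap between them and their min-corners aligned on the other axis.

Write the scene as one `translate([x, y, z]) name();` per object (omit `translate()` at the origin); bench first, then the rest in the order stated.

bench();
translate([0, 479, 0]) chair();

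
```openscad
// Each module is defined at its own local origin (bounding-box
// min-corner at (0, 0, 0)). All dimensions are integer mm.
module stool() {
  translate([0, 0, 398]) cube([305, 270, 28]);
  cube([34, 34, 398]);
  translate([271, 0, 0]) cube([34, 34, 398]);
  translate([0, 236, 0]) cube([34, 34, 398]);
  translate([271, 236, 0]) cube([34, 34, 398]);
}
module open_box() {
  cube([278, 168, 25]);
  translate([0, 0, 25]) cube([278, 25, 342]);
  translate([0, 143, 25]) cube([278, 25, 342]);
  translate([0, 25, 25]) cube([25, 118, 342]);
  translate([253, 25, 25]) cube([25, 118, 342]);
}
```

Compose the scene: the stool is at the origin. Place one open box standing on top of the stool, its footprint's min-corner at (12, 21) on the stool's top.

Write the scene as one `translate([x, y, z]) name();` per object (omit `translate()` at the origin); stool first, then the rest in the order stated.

stool();
translate([12, 21, 426]) open_box();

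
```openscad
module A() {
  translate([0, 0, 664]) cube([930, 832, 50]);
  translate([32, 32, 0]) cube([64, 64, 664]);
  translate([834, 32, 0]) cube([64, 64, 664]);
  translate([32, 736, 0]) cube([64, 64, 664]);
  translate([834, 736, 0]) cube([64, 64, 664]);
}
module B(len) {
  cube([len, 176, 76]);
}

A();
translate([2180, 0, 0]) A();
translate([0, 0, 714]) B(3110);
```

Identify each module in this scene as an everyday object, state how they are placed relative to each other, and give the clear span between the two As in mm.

A is a table. B is a beam. A beam spans the tops of two tables. The clear span between the two tables is 1250 mm.

Second table starts at x = 2180; first ends at x = 930; clear span = 2180 − 930 = 1250 mm.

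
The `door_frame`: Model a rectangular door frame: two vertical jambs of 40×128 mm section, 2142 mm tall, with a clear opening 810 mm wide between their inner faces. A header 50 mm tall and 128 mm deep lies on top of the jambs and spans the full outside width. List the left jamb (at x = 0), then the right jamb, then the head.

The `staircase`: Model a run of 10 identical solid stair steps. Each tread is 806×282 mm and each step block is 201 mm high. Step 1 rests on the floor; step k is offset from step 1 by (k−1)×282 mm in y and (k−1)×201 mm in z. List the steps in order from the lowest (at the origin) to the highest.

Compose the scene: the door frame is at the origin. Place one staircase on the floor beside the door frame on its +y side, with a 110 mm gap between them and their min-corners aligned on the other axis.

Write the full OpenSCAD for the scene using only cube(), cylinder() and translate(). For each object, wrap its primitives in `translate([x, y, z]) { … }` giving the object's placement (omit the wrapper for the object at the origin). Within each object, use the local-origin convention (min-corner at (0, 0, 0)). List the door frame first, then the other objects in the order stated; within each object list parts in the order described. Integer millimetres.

cube([40, 128, 2142]);
translate([850, 0, 0]) cube([40, 128, 2142]);
translate([0, 0, 2142]) cube([890, 128, 50]);
translate([0, 238, 0]) {
  cube([806, 282, 201]);
  translate([0, 282, 201]) cube([806, 282, 201]);
  translate([0, 564, 402]) cube([806, 282, 201]);
  translate([0, 846, 603]) cube([806, 282, 201]);
  translate([0, 1128, 804]) cube([806, 282, 201]);
  translate([0, 1410, 1005]) cube([806, 282, 201]);
  translate([0, 1692, 1206]) cube([806, 282, 201]);
  translate([0, 1974, 1407]) cube([806, 282, 201]);
  translate([0, 2256, 1608]) cube([806, 282, 201]);
  translate([0, 2538, 1809]) cube([806, 282, 201]);
}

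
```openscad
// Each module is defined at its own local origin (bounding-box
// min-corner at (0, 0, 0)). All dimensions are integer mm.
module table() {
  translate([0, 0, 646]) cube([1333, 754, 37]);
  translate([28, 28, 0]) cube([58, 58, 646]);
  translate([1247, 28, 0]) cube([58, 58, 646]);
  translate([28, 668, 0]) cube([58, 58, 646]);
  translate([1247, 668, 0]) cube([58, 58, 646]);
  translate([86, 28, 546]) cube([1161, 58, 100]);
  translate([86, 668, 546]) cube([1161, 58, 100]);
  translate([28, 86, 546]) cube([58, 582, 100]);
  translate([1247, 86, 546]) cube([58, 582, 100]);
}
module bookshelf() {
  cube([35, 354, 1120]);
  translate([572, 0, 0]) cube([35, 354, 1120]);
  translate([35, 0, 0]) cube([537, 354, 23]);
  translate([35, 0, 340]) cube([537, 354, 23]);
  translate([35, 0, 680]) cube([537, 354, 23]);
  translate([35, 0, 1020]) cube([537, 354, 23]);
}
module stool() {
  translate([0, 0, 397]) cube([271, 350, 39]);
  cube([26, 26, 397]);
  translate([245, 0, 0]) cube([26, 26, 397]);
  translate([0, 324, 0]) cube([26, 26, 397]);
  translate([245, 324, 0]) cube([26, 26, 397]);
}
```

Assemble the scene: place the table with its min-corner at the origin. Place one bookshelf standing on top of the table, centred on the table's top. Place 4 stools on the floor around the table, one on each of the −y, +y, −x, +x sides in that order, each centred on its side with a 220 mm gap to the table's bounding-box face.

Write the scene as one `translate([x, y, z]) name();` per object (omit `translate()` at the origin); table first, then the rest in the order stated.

table();
translate([363, 200, 683]) bookshelf();
translate([531, -570, 0]) stool();
translate([531, 974, 0]) stool();
translate([-491, 202, 0]) stool();
translate([1553, 202, 0]) stool();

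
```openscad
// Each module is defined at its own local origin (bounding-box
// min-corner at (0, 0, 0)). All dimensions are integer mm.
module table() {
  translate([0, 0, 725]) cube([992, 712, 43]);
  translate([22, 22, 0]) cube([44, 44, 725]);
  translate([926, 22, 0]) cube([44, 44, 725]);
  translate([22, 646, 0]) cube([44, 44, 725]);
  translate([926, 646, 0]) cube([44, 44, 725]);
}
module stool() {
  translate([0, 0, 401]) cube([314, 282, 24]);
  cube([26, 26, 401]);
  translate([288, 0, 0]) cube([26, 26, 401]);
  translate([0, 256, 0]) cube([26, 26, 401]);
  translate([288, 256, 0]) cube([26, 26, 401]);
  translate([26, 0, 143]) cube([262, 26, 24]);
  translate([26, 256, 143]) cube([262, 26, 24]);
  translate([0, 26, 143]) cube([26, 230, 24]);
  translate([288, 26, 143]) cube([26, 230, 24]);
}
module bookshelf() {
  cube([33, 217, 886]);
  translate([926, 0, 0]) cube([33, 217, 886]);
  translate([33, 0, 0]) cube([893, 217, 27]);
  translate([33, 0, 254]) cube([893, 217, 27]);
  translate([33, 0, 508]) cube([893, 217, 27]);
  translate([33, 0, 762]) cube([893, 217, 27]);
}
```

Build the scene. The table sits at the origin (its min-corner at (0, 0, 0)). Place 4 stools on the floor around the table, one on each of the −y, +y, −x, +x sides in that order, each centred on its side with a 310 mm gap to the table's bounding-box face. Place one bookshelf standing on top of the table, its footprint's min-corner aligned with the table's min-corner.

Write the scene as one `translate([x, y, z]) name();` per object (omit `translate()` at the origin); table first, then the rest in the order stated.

table();
translate([339, -592, 0]) stool();
translate([339, 1022, 0]) stool();
translate([-624, 215, 0]) stool();
translate([1302, 215, 0]) stool();
translate([0, 0, 768]) bookshelf();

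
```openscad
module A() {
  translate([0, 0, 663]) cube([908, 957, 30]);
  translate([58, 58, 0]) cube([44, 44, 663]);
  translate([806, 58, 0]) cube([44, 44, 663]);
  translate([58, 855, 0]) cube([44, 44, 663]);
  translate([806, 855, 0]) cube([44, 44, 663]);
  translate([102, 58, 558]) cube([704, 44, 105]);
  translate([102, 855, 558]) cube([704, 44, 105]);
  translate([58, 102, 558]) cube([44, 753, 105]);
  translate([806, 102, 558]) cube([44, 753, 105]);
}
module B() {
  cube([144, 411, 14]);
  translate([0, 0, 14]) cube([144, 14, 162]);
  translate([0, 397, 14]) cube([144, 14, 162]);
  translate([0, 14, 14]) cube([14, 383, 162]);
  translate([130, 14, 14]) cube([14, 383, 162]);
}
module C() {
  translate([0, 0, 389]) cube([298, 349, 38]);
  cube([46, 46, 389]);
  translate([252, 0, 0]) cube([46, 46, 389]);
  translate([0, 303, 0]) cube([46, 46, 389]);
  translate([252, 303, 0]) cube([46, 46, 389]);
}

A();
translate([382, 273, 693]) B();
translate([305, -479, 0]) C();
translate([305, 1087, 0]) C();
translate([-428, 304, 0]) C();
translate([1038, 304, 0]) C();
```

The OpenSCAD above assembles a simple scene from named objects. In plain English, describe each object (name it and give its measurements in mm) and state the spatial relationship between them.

A is a table: top 908 mm (x) × 957 mm (y), 30 mm thick, upper face at z = 693 mm, on four 44×44 mm square legs, each inset 58 mm from the nearest pair of top edges, running from z = 0 to the bottom of the top. Four apron rails, 44 mm thick and 105 mm tall, run between adjacent legs with their top edges flush with the underside of the top and their outer faces flush with the legs' outer faces.

B is an open-topped rectangular box: outside dimensions 144×411×176 mm, with a uniform wall and base thickness of 14 mm. The base is a full 144×411 slab on the floor; four walls sit on top of the base. The front and back walls (the −y and +y sides) span the full width; the two side walls fit between them.

C is a four-legged stool. The seat is a 298×349×38 mm slab whose top surface is at z = 427 mm; four square legs, each 46×46 mm in cross-section, run from the floor (z = 0) to the underside of the seat, each flush with a corner of the seat.

The open box is on top of the table, centred. Four stools sit around the table at the −y, +y, −x, +x sides.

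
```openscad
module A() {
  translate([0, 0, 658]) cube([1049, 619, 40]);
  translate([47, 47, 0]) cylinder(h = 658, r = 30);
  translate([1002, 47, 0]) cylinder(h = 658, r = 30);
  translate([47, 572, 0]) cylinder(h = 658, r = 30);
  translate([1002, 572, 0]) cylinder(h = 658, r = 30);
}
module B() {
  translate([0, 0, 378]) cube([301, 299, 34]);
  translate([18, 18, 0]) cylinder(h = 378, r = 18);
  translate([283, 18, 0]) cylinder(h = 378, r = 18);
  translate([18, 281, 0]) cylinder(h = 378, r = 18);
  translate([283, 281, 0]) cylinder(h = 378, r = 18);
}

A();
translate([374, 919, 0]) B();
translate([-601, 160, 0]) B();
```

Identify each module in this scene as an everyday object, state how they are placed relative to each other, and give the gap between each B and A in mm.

Each stool's nearest face is 300 mm from the table's bounding box.

A is a table. B is a stool. Two stools sit around the table at the +y, −x sides. The gap between each stool and the table is 300 mm.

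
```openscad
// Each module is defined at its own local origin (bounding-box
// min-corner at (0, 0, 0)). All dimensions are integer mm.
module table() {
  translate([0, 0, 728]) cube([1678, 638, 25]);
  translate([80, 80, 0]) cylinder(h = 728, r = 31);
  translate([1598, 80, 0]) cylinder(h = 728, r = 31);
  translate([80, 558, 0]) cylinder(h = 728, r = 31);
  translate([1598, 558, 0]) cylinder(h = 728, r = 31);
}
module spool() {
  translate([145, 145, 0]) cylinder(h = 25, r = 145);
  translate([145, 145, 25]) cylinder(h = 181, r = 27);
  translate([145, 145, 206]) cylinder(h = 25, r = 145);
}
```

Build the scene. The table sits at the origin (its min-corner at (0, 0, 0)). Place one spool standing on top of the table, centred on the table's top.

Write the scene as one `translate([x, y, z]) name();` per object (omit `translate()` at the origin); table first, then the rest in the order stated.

table();
translate([694, 174, 753]) spool();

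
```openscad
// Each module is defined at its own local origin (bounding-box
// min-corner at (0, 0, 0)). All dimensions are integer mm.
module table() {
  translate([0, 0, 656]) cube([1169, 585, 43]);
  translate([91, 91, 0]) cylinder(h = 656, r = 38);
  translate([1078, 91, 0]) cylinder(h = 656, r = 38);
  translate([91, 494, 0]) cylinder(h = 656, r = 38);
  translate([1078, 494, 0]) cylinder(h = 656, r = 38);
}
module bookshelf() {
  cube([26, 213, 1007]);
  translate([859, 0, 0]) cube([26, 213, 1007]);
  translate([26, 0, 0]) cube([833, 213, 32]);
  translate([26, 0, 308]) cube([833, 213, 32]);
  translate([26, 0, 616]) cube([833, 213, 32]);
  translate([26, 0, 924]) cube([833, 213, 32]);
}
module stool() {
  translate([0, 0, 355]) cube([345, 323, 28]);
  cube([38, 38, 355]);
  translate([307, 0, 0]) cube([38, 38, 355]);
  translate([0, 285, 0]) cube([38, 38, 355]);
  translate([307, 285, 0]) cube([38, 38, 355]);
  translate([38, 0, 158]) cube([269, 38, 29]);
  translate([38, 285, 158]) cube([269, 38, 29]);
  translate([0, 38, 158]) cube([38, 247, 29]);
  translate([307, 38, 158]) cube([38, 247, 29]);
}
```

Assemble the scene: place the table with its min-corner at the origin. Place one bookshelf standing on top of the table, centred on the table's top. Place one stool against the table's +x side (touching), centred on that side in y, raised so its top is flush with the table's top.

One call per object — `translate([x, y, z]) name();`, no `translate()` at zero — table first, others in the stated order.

table();
translate([142, 186, 699]) bookshelf();
translate([1169, 131, 316]) stool();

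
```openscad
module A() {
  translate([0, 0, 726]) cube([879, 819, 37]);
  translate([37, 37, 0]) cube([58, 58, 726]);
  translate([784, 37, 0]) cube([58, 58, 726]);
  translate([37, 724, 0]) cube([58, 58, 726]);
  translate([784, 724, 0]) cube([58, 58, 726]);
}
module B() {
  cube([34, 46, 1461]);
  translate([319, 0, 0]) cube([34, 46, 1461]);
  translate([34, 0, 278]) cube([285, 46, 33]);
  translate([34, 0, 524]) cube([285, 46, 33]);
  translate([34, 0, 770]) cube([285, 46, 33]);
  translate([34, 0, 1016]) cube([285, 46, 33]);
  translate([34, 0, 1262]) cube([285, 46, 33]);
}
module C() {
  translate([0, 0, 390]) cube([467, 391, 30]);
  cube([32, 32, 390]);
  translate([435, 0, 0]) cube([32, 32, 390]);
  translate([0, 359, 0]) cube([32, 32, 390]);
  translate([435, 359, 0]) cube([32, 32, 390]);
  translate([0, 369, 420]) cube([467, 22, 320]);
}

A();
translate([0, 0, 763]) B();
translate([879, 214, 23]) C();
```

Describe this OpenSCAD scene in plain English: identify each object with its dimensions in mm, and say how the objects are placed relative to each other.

A is a rectangular dining table. The top is 879×819×37 mm with its upper surface at z = 763 mm. It stands on four 58×58 mm square legs, each inset 37 mm from the nearest pair of top edges, running from the floor to the underside of the top.

B is a straight ladder. Two 34×46 mm vertical rails, 1461 mm tall, stand 353 mm apart (outside-to-outside) with their front faces coplanar on the −y side. 5 rungs, each 46 mm deep and 33 mm tall, span between the inner faces of the rails, front faces flush with the rails. The lowest rung's underside is at z = 278 mm and rungs are spaced 246 mm apart (underside to underside).

C is a chair. The seat is a 467×391×30 mm slab with its top at z = 420 mm, on four 32×32 mm corner legs (flush with the seat edges, standing on z = 0). A flat backrest 22 mm thick, 320 mm tall, spans the full seat width and rises from the seat top along its +y edge, rear face flush with the rear of the seat.

The ladder is on top of the table. The chair is beside the table with their tops flush at z = 763.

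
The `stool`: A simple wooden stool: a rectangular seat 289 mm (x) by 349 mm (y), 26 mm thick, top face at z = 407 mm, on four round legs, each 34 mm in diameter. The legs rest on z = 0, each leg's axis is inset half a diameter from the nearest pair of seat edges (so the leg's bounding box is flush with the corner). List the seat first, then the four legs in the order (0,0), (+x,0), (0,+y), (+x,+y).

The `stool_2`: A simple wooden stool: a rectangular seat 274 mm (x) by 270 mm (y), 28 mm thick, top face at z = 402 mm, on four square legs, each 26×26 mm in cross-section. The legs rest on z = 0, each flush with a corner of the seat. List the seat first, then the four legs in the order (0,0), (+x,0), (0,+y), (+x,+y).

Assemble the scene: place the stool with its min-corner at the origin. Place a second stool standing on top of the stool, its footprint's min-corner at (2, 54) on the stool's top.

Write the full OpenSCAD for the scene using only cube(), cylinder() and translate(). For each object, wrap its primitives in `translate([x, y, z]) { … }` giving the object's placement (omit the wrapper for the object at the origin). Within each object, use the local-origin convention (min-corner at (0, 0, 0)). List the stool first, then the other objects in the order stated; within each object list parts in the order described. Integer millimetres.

translate([0, 0, 381]) cube([289, 349, 26]);
translate([17, 17, 0]) cylinder(h = 381, r = 17);
translate([272, 17, 0]) cylinder(h = 381, r = 17);
translate([17, 332, 0]) cylinder(h = 381, r = 17);
translate([272, 332, 0]) cylinder(h = 381, r = 17);
translate([2, 54, 407]) {
  translate([0, 0, 374]) cube([274, 270, 28]);
  cube([26, 26, 374]);
  translate([248, 0, 0]) cube([26, 26, 374]);
  translate([0, 244, 0]) cube([26, 26, 374]);
  translate([248, 244, 0]) cube([26, 26, 374]);
}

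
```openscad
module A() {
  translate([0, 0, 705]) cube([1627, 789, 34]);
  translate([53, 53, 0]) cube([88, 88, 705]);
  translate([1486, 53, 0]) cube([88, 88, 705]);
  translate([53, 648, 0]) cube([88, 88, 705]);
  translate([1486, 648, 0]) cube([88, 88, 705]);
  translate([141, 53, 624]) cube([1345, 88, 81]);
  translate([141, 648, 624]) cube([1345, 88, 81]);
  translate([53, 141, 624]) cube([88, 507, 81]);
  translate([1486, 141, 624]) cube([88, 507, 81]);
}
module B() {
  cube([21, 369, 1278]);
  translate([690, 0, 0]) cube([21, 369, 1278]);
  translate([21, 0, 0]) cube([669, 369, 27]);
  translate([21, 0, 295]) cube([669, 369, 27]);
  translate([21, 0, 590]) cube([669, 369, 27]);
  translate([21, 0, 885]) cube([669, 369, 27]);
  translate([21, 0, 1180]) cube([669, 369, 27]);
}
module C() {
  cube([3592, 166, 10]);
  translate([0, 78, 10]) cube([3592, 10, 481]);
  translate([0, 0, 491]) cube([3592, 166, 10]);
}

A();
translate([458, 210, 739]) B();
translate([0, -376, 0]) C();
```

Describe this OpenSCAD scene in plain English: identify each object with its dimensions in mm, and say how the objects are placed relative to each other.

A is a rectangular dining table. The top is 1627×789×34 mm with its upper surface at z = 739 mm. It stands on four 88×88 mm square legs, each inset 53 mm from the nearest pair of top edges, running from the floor to the underside of the top. Four apron rails, 88 mm thick and 81 mm tall, run between adjacent legs with their top edges flush with the underside of the top and their outer faces flush with the legs' outer faces.

B is a bookshelf 711 mm wide overall, 369 mm deep and 1278 mm tall. The two sides are 21 mm thick vertical panels. 5 horizontal shelves of 27 mm thickness span between the inner faces of the sides; the lowest shelf sits on the floor and shelves are stacked with a clear vertical gap of 268 mm between each pair.

C is an I-beam lying along x, 3592 mm long. Overall section height 501 mm. Two flanges 166 mm wide (y) and 10 mm thick, one on the floor and one at the top; a web 10 mm thick runs between them, centred on the flange width.

The bookshelf is on top of the table, centred. The I-beam is on the floor beside the table on its −y side.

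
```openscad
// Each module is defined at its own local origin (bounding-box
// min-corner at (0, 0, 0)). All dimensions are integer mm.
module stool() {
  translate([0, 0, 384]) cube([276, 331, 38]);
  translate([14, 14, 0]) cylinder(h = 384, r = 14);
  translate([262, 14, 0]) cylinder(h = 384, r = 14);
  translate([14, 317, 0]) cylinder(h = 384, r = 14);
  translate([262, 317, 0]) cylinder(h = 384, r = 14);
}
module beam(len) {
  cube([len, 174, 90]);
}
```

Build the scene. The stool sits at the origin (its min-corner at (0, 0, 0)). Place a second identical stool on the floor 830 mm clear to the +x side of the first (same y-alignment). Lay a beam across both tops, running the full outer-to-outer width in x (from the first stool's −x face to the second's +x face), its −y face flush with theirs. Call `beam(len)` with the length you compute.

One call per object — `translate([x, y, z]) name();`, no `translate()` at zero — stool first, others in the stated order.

stool();
translate([1106, 0, 0]) stool();
translate([0, 0, 422]) beam(1382);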